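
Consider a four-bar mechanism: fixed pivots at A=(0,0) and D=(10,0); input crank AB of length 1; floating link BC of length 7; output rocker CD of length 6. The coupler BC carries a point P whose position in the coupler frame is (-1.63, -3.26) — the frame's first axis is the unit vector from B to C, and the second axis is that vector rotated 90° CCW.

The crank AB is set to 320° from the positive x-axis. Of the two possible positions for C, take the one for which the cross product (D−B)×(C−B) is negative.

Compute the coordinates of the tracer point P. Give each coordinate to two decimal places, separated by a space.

A=(0,0), D=(10.00,0)
B = A + 1.00·(cos320°, sin320°) = (0.7660, -0.6428)
|BD| = 9.2563
circle(B,7.00) ∩ circle(D,6.00): a=5.3304, h=4.5373
  candidates: C₊=(5.7685,4.2537) cross=41.999; C₋=(6.3986,-4.7990) cross=-41.999
  mode - wants cross < 0 → take C=(6.3986,-4.7990) (cross=-41.999)
ex = (C−B)/|BC| = (0.8047,-0.5937); ey = (0.5937,0.8047)
P = B + -1.63·ex + -3.26·ey = (-2.4811,-2.2982)

-2.48 -2.30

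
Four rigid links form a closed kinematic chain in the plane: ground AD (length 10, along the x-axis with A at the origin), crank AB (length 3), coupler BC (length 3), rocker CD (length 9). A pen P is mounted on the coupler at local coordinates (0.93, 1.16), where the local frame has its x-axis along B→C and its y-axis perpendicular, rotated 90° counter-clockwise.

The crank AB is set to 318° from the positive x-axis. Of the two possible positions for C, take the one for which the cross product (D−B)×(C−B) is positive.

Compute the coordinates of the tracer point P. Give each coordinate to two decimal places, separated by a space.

A=(0,0), D=(10.00,0)
B = A + 3.00·(cos318°, sin318°) = (2.2294, -2.0074)
|BD| = 8.0257
circle(B,3.00) ∩ circle(D,9.00): a=-0.4728, h=2.9625
  candidates: C₊=(1.0307,0.7427) cross=23.776; C₋=(2.5127,-4.9940) cross=-23.776
  mode + wants cross > 0 → take C=(1.0307,0.7427) (cross=23.776)
ex = (C−B)/|BC| = (-0.3996,0.9167); ey = (-0.9167,-0.3996)
P = B + 0.93·ex + 1.16·ey = (0.7945,-1.6184)

0.79 -1.62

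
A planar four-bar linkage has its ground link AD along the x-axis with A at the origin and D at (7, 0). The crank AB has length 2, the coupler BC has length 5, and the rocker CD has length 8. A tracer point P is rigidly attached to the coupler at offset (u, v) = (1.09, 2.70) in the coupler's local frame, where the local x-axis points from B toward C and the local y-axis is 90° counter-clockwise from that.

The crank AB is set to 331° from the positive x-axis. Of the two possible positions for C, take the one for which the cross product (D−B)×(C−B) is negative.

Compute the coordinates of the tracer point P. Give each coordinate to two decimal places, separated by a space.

A=(0,0), D=(7.00,0)
B = A + 2.00·(cos331°, sin331°) = (1.7492, -0.9696)
|BD| = 5.3395
circle(B,5.00) ∩ circle(D,8.00): a=-0.9822, h=4.9026
  candidates: C₊=(-0.1069,3.6731) cross=26.177; C₋=(1.6736,-5.9690) cross=-26.177
  mode - wants cross < 0 → take C=(1.6736,-5.9690) (cross=-26.177)
ex = (C−B)/|BC| = (-0.0151,-0.9999); ey = (0.9999,-0.0151)
P = B + 1.09·ex + 2.70·ey = (4.4324,-2.1003)

4.43 -2.10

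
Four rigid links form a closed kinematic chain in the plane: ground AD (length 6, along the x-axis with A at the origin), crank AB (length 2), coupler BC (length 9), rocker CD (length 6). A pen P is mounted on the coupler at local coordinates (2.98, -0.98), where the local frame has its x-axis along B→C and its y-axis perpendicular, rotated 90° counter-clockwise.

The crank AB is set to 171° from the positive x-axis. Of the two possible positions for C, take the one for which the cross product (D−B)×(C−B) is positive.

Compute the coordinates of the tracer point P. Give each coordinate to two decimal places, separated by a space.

0.97 1.41

A=(0,0), D=(6.00,0)
B = A + 2.00·(cos171°, sin171°) = (-1.9754, 0.3129)
|BD| = 7.9815
circle(B,9.00) ∩ circle(D,6.00): a=6.8098, h=5.8845
  candidates: C₊=(5.0598,5.9259) cross=46.967; C₋=(4.5985,-5.8340) cross=-46.967
  mode + wants cross > 0 → take C=(5.0598,5.9259) (cross=46.967)
ex = (C−B)/|BC| = (0.7817,0.6237); ey = (-0.6237,0.7817)
P = B + 2.98·ex + -0.98·ey = (0.9653,1.4053)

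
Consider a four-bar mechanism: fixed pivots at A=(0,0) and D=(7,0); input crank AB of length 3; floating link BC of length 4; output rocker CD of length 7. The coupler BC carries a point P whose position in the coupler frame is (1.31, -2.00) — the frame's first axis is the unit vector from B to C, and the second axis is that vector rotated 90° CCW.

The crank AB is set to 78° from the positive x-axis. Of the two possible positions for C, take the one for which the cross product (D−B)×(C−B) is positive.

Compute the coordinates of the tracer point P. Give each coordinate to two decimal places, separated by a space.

A=(0,0), D=(7.00,0)
B = A + 3.00·(cos78°, sin78°) = (0.6237, 2.9344)
|BD| = 7.0191
circle(B,4.00) ∩ circle(D,7.00): a=1.1588, h=3.8285
  candidates: C₊=(3.2770,5.9278) cross=26.872; C₋=(0.0759,-1.0279) cross=-26.872
  mode + wants cross > 0 → take C=(3.2770,5.9278) (cross=26.872)
ex = (C−B)/|BC| = (0.6633,0.7483); ey = (-0.7483,0.6633)
P = B + 1.31·ex + -2.00·ey = (2.9894,2.5882)

2.99 2.59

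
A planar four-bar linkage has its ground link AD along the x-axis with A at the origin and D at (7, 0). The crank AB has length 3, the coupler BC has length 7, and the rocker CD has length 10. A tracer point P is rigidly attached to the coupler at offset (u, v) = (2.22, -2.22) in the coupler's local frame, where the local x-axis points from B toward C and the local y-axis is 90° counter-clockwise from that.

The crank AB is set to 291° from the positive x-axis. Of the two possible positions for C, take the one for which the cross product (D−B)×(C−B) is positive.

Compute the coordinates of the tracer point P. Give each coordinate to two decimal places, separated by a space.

1.87 0.24

A=(0,0), D=(7.00,0)
B = A + 3.00·(cos291°, sin291°) = (1.0751, -2.8007)
|BD| = 6.5535
circle(B,7.00) ∩ circle(D,10.00): a=-0.6143, h=6.9730
  candidates: C₊=(-2.4603,3.2409) cross=45.698; C₋=(3.4998,-9.3674) cross=-45.698
  mode + wants cross > 0 → take C=(-2.4603,3.2409) (cross=45.698)
ex = (C−B)/|BC| = (-0.5051,0.8631); ey = (-0.8631,-0.5051)
P = B + 2.22·ex + -2.22·ey = (1.8699,0.2365)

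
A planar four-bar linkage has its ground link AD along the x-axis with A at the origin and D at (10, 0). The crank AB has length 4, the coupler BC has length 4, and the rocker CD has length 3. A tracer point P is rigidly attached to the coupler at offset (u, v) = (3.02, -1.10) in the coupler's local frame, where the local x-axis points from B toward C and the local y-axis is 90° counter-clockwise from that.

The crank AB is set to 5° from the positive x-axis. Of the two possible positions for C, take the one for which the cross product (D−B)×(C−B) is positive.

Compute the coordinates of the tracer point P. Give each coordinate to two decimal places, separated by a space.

7.20 0.50

A=(0,0), D=(10.00,0)
B = A + 4.00·(cos5°, sin5°) = (3.9848, 0.3486)
|BD| = 6.0253
circle(B,4.00) ∩ circle(D,3.00): a=3.5935, h=1.7568
  candidates: C₊=(7.6739,1.8946) cross=10.585; C₋=(7.4706,-1.6132) cross=-10.585
  mode + wants cross > 0 → take C=(7.6739,1.8946) (cross=10.585)
ex = (C−B)/|BC| = (0.9223,0.3865); ey = (-0.3865,0.9223)
P = B + 3.02·ex + -1.10·ey = (7.1952,0.5013)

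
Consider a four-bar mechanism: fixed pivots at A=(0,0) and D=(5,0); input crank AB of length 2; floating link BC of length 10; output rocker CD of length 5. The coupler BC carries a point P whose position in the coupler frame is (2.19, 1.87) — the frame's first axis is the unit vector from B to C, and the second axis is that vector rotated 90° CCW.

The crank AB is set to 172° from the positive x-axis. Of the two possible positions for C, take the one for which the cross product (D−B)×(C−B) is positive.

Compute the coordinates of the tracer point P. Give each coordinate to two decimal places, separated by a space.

A=(0,0), D=(5.00,0)
B = A + 2.00·(cos172°, sin172°) = (-1.9805, 0.2783)
|BD| = 6.9861
circle(B,10.00) ∩ circle(D,5.00): a=8.8609, h=4.6352
  candidates: C₊=(7.0580,4.5568) cross=32.382; C₋=(6.6886,-4.7062) cross=-32.382
  mode + wants cross > 0 → take C=(7.0580,4.5568) (cross=32.382)
ex = (C−B)/|BC| = (0.9039,0.4278); ey = (-0.4278,0.9039)
P = B + 2.19·ex + 1.87·ey = (-0.8012,2.9055)

-0.80 2.91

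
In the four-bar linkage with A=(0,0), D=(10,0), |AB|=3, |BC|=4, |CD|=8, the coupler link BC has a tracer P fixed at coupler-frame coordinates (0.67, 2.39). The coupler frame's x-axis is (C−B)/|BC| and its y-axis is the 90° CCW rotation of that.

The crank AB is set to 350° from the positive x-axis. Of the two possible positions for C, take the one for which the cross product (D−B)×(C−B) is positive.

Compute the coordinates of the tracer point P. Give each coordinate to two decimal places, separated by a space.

A=(0,0), D=(10.00,0)
B = A + 3.00·(cos350°, sin350°) = (2.9544, -0.5209)
|BD| = 7.0648
circle(B,4.00) ∩ circle(D,8.00): a=0.1353, h=3.9977
  candidates: C₊=(2.7946,3.4759) cross=28.243; C₋=(3.3841,-4.4978) cross=-28.243
  mode + wants cross > 0 → take C=(2.7946,3.4759) (cross=28.243)
ex = (C−B)/|BC| = (-0.0400,0.9992); ey = (-0.9992,-0.0400)
P = B + 0.67·ex + 2.39·ey = (0.5396,0.0530)

0.54 0.05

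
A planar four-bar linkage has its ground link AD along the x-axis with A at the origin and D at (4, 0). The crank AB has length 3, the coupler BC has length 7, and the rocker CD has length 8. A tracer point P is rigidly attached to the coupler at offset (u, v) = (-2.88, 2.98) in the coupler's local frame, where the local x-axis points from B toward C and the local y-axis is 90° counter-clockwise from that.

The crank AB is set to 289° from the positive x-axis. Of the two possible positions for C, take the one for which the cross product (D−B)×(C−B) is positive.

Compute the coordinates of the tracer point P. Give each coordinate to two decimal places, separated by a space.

0.62 -6.97

A=(0,0), D=(4.00,0)
B = A + 3.00·(cos289°, sin289°) = (0.9767, -2.8366)
|BD| = 4.1456
circle(B,7.00) ∩ circle(D,8.00): a=0.2637, h=6.9950
  candidates: C₊=(-3.6172,2.4451) cross=28.999; C₋=(5.9552,-7.7574) cross=-28.999
  mode + wants cross > 0 → take C=(-3.6172,2.4451) (cross=28.999)
ex = (C−B)/|BC| = (-0.6563,0.7545); ey = (-0.7545,-0.6563)
P = B + -2.88·ex + 2.98·ey = (0.6183,-6.9653)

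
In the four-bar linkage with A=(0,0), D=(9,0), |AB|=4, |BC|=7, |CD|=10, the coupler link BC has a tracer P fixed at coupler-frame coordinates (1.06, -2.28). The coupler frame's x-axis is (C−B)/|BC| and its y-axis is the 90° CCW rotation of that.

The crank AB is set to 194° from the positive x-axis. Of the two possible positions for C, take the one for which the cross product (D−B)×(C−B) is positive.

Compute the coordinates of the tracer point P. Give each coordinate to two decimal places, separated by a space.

A=(0,0), D=(9.00,0)
B = A + 4.00·(cos194°, sin194°) = (-3.8812, -0.9677)
|BD| = 12.9175
circle(B,7.00) ∩ circle(D,10.00): a=4.4847, h=5.3747
  candidates: C₊=(0.1882,4.7279) cross=69.428; C₋=(0.9935,-5.9914) cross=-69.428
  mode + wants cross > 0 → take C=(0.1882,4.7279) (cross=69.428)
ex = (C−B)/|BC| = (0.5813,0.8137); ey = (-0.8137,0.5813)
P = B + 1.06·ex + -2.28·ey = (-1.4098,-1.4307)

-1.41 -1.43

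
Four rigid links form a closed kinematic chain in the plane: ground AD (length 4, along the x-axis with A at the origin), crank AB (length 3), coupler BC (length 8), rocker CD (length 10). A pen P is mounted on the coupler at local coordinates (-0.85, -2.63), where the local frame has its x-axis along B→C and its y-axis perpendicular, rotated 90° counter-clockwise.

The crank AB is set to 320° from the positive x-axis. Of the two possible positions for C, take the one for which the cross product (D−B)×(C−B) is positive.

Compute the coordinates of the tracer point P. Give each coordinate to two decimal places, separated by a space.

A=(0,0), D=(4.00,0)
B = A + 3.00·(cos320°, sin320°) = (2.2981, -1.9284)
|BD| = 2.5720
circle(B,8.00) ∩ circle(D,10.00): a=-5.7126, h=5.6006
  candidates: C₊=(-5.6810,-2.5056) cross=14.404; C₋=(2.7172,-9.9174) cross=-14.404
  mode + wants cross > 0 → take C=(-5.6810,-2.5056) (cross=14.404)
ex = (C−B)/|BC| = (-0.9974,-0.0722); ey = (0.0722,-0.9974)
P = B + -0.85·ex + -2.63·ey = (2.9562,0.7561)

2.96 0.76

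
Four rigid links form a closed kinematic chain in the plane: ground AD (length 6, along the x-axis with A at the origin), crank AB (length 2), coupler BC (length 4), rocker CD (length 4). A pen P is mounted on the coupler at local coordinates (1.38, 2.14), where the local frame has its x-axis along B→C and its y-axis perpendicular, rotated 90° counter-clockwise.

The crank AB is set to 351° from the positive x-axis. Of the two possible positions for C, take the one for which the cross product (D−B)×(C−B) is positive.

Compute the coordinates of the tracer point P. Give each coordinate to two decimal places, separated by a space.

A=(0,0), D=(6.00,0)
B = A + 2.00·(cos351°, sin351°) = (1.9754, -0.3129)
|BD| = 4.0368
circle(B,4.00) ∩ circle(D,4.00): a=2.0184, h=3.4534
  candidates: C₊=(3.7200,3.2866) cross=13.941; C₋=(4.2553,-3.5995) cross=-13.941
  mode + wants cross > 0 → take C=(3.7200,3.2866) (cross=13.941)
ex = (C−B)/|BC| = (0.4362,0.8999); ey = (-0.8999,0.4362)
P = B + 1.38·ex + 2.14·ey = (0.6516,1.8623)

0.65 1.86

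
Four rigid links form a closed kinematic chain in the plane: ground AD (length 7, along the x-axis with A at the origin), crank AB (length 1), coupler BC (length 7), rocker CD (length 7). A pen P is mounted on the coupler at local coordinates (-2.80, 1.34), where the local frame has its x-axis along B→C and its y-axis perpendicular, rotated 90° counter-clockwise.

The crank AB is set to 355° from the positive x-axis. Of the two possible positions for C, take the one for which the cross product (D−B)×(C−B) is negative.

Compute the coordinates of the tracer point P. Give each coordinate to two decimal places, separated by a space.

A=(0,0), D=(7.00,0)
B = A + 1.00·(cos355°, sin355°) = (0.9962, -0.0872)
|BD| = 6.0044
circle(B,7.00) ∩ circle(D,7.00): a=3.0022, h=6.3235
  candidates: C₊=(3.9063,6.2793) cross=37.969; C₋=(4.0899,-6.3664) cross=-37.969
  mode - wants cross < 0 → take C=(4.0899,-6.3664) (cross=-37.969)
ex = (C−B)/|BC| = (0.4420,-0.8970); ey = (0.8970,0.4420)
P = B + -2.80·ex + 1.34·ey = (0.9607,3.0168)

0.96 3.02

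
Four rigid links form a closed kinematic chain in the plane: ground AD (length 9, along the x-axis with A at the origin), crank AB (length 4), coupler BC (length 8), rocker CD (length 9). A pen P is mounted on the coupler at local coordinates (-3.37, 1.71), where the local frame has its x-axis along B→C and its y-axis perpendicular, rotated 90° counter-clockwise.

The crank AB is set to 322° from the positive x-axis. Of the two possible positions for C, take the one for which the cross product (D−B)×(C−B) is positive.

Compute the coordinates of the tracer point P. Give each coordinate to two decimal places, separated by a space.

2.03 -6.07

A=(0,0), D=(9.00,0)
B = A + 4.00·(cos322°, sin322°) = (3.1520, -2.4626)
|BD| = 6.3453
circle(B,8.00) ∩ circle(D,9.00): a=1.8331, h=7.7872
  candidates: C₊=(1.8192,5.4255) cross=49.412; C₋=(7.8637,-8.9280) cross=-49.412
  mode + wants cross > 0 → take C=(1.8192,5.4255) (cross=49.412)
ex = (C−B)/|BC| = (-0.1666,0.9860); ey = (-0.9860,-0.1666)
P = B + -3.37·ex + 1.71·ey = (2.0274,-6.0704)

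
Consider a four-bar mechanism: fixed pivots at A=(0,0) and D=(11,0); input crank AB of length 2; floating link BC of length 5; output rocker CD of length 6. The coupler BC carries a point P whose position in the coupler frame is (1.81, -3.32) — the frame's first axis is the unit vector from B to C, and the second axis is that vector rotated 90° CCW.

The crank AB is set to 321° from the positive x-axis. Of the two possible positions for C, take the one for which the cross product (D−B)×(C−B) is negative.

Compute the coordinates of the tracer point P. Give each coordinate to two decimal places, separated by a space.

1.76 -5.03

A=(0,0), D=(11.00,0)
B = A + 2.00·(cos321°, sin321°) = (1.5543, -1.2586)
|BD| = 9.5292
circle(B,5.00) ∩ circle(D,6.00): a=4.1874, h=2.7323
  candidates: C₊=(5.3441,2.0028) cross=26.037; C₋=(6.0659,-3.4139) cross=-26.037
  mode - wants cross < 0 → take C=(6.0659,-3.4139) (cross=-26.037)
ex = (C−B)/|BC| = (0.9023,-0.4311); ey = (0.4311,0.9023)
P = B + 1.81·ex + -3.32·ey = (1.7564,-5.0346)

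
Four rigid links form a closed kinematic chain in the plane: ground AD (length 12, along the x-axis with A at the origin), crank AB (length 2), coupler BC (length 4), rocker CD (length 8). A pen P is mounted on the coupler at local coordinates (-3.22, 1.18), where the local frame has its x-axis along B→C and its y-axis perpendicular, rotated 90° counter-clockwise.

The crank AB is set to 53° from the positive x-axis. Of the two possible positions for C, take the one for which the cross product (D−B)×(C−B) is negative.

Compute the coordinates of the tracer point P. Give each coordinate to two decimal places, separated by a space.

A=(0,0), D=(12.00,0)
B = A + 2.00·(cos53°, sin53°) = (1.2036, 1.5973)
|BD| = 10.9139
circle(B,4.00) ∩ circle(D,8.00): a=3.2579, h=2.3208
  candidates: C₊=(4.7661,3.4163) cross=25.329; C₋=(4.0868,-1.1753) cross=-25.329
  mode - wants cross < 0 → take C=(4.0868,-1.1753) (cross=-25.329)
ex = (C−B)/|BC| = (0.7208,-0.6931); ey = (0.6931,0.7208)
P = B + -3.22·ex + 1.18·ey = (-0.2994,4.6797)

-0.30 4.68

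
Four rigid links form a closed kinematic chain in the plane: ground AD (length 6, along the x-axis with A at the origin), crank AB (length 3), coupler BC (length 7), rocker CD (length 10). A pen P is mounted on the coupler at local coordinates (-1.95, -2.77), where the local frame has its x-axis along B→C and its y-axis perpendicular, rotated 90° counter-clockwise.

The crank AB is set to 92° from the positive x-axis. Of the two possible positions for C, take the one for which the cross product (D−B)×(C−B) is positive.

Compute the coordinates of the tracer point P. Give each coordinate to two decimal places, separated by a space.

1.67 0.11

A=(0,0), D=(6.00,0)
B = A + 3.00·(cos92°, sin92°) = (-0.1047, 2.9982)
|BD| = 6.8012
circle(B,7.00) ∩ circle(D,10.00): a=-0.3487, h=6.9913
  candidates: C₊=(2.6643,9.4272) cross=47.549; C₋=(-3.4997,-3.1234) cross=-47.549
  mode + wants cross > 0 → take C=(2.6643,9.4272) (cross=47.549)
ex = (C−B)/|BC| = (0.3956,0.9184); ey = (-0.9184,0.3956)
P = B + -1.95·ex + -2.77·ey = (1.6680,0.1115)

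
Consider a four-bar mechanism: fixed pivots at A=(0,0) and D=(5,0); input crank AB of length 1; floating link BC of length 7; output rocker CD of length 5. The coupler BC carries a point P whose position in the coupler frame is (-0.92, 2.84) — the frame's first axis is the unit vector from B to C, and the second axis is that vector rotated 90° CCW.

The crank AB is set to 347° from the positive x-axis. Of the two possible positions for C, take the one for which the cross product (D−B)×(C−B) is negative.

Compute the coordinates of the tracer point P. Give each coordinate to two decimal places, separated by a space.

2.16 2.52

A=(0,0), D=(5.00,0)
B = A + 1.00·(cos347°, sin347°) = (0.9744, -0.2250)
|BD| = 4.0319
circle(B,7.00) ∩ circle(D,5.00): a=4.9922, h=4.9069
  candidates: C₊=(5.6850,4.9529) cross=19.784; C₋=(6.2326,-4.8457) cross=-19.784
  mode - wants cross < 0 → take C=(6.2326,-4.8457) (cross=-19.784)
ex = (C−B)/|BC| = (0.7512,-0.6601); ey = (0.6601,0.7512)
P = B + -0.92·ex + 2.84·ey = (2.1580,2.5157)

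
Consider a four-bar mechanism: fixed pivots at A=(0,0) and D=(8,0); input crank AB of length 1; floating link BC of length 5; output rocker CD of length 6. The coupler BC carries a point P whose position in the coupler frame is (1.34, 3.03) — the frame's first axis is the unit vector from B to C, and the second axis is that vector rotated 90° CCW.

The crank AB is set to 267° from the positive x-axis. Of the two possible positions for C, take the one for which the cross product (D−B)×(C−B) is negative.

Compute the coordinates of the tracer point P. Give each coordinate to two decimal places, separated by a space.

2.93 0.44

A=(0,0), D=(8.00,0)
B = A + 1.00·(cos267°, sin267°) = (-0.0523, -0.9986)
|BD| = 8.1140
circle(B,5.00) ∩ circle(D,6.00): a=3.3792, h=3.6853
  candidates: C₊=(2.8476,3.0745) cross=29.902; C₋=(3.7547,-4.2400) cross=-29.902
  mode - wants cross < 0 → take C=(3.7547,-4.2400) (cross=-29.902)
ex = (C−B)/|BC| = (0.7614,-0.6483); ey = (0.6483,0.7614)
P = B + 1.34·ex + 3.03·ey = (2.9322,0.4398)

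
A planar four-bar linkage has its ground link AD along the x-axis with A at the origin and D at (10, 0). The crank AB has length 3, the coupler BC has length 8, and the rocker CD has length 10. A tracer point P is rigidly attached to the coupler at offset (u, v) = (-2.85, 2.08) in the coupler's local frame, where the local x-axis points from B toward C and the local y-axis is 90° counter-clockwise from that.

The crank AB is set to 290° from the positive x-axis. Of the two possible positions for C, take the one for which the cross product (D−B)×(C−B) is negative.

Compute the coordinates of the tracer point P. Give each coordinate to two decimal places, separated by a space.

0.92 0.71

A=(0,0), D=(10.00,0)
B = A + 3.00·(cos290°, sin290°) = (1.0261, -2.8191)
|BD| = 9.4063
circle(B,8.00) ∩ circle(D,10.00): a=2.7896, h=7.4979
  candidates: C₊=(1.4403,5.1702) cross=70.528; C₋=(5.9345,-9.1363) cross=-70.528
  mode - wants cross < 0 → take C=(5.9345,-9.1363) (cross=-70.528)
ex = (C−B)/|BC| = (0.6136,-0.7897); ey = (0.7897,0.6136)
P = B + -2.85·ex + 2.08·ey = (0.9199,0.7076)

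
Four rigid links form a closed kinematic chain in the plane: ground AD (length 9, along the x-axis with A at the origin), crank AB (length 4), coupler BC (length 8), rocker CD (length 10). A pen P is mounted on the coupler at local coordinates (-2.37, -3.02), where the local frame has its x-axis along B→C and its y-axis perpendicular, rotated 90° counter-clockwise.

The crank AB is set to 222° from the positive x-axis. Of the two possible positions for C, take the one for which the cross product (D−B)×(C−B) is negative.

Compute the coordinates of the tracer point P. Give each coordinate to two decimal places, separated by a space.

-6.75 -3.35

A=(0,0), D=(9.00,0)
B = A + 4.00·(cos222°, sin222°) = (-2.9726, -2.6765)
|BD| = 12.2681
circle(B,8.00) ∩ circle(D,10.00): a=4.6668, h=6.4977
  candidates: C₊=(0.1642,4.6829) cross=79.715; C₋=(2.9994,-7.9996) cross=-79.715
  mode - wants cross < 0 → take C=(2.9994,-7.9996) (cross=-79.715)
ex = (C−B)/|BC| = (0.7465,-0.6654); ey = (0.6654,0.7465)
P = B + -2.37·ex + -3.02·ey = (-6.7512,-3.3540)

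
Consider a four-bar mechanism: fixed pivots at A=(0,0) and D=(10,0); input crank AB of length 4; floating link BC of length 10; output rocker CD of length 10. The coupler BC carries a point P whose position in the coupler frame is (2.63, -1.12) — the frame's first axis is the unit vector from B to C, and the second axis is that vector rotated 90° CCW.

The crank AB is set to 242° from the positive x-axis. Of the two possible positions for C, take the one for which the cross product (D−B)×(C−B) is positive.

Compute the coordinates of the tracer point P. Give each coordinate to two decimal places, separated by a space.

0.14 -1.50

A=(0,0), D=(10.00,0)
B = A + 4.00·(cos242°, sin242°) = (-1.8779, -3.5318)
|BD| = 12.3918
circle(B,10.00) ∩ circle(D,10.00): a=6.1959, h=7.8492
  candidates: C₊=(1.8240,5.7578) cross=97.267; C₋=(6.2982,-9.2896) cross=-97.267
  mode + wants cross > 0 → take C=(1.8240,5.7578) (cross=97.267)
ex = (C−B)/|BC| = (0.3702,0.9290); ey = (-0.9290,0.3702)
P = B + 2.63·ex + -1.12·ey = (0.1361,-1.5032)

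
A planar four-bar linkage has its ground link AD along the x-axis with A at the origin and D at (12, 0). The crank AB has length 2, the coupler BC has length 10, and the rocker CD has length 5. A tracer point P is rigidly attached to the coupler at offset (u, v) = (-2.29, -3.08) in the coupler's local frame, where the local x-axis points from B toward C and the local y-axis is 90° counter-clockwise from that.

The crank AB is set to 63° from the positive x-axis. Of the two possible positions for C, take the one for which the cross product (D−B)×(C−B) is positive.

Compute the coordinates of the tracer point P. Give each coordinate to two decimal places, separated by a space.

-0.36 -1.84

A=(0,0), D=(12.00,0)
B = A + 2.00·(cos63°, sin63°) = (0.9080, 1.7820)
|BD| = 11.2343
circle(B,10.00) ∩ circle(D,5.00): a=8.9551, h=4.4503
  candidates: C₊=(10.4557,4.7555) cross=49.996; C₋=(9.0438,-4.0325) cross=-49.996
  mode + wants cross > 0 → take C=(10.4557,4.7555) (cross=49.996)
ex = (C−B)/|BC| = (0.9548,0.2974); ey = (-0.2974,0.9548)
P = B + -2.29·ex + -3.08·ey = (-0.3626,-1.8396)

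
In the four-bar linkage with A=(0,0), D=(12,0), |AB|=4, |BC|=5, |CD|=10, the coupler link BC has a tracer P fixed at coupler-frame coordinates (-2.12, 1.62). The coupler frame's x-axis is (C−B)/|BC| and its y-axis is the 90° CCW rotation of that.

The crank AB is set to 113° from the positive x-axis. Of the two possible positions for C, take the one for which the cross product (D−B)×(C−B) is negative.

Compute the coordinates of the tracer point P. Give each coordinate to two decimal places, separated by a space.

A=(0,0), D=(12.00,0)
B = A + 4.00·(cos113°, sin113°) = (-1.5629, 3.6820)
|BD| = 14.0538
circle(B,5.00) ∩ circle(D,10.00): a=4.3586, h=2.4500
  candidates: C₊=(3.2853,4.9045) cross=34.432; C₋=(2.0015,0.1757) cross=-34.432
  mode - wants cross < 0 → take C=(2.0015,0.1757) (cross=-34.432)
ex = (C−B)/|BC| = (0.7129,-0.7013); ey = (0.7013,0.7129)
P = B + -2.12·ex + 1.62·ey = (-1.9382,6.3236)

-1.94 6.32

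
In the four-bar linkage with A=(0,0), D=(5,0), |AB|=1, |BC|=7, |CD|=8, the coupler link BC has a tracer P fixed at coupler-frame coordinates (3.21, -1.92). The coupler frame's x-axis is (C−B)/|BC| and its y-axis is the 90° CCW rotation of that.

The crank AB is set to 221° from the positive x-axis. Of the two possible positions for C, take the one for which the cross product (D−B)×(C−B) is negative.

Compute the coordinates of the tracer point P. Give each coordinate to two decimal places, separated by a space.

-1.48 -4.33

A=(0,0), D=(5.00,0)
B = A + 1.00·(cos221°, sin221°) = (-0.7547, -0.6561)
|BD| = 5.7920
circle(B,7.00) ∩ circle(D,8.00): a=1.6011, h=6.8144
  candidates: C₊=(0.0642,6.2959) cross=39.469; C₋=(1.6080,-7.2453) cross=-39.469
  mode - wants cross < 0 → take C=(1.6080,-7.2453) (cross=-39.469)
ex = (C−B)/|BC| = (0.3375,-0.9413); ey = (0.9413,0.3375)
P = B + 3.21·ex + -1.92·ey = (-1.4786,-4.3257)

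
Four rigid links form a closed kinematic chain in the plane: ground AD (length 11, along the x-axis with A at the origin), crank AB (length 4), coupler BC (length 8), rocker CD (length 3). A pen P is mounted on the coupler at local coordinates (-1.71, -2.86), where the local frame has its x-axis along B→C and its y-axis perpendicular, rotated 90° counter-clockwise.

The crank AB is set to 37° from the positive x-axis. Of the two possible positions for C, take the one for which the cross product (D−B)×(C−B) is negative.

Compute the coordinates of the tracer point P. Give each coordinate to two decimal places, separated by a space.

0.08 1.23

A=(0,0), D=(11.00,0)
B = A + 4.00·(cos37°, sin37°) = (3.1945, 2.4073)
|BD| = 8.1682
circle(B,8.00) ∩ circle(D,3.00): a=7.4508, h=2.9130
  candidates: C₊=(11.1729,2.9950) cross=23.794; C₋=(9.4560,-2.5722) cross=-23.794
  mode - wants cross < 0 → take C=(9.4560,-2.5722) (cross=-23.794)
ex = (C−B)/|BC| = (0.7827,-0.6224); ey = (0.6224,0.7827)
P = B + -1.71·ex + -2.86·ey = (0.0760,1.2331)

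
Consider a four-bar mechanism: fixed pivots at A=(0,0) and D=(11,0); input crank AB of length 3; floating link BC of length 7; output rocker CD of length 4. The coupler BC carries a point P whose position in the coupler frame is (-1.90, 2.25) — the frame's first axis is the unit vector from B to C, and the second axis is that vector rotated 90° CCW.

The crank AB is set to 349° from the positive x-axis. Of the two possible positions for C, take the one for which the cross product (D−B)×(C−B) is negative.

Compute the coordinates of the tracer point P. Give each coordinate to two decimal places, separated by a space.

A=(0,0), D=(11.00,0)
B = A + 3.00·(cos349°, sin349°) = (2.9449, -0.5724)
|BD| = 8.0754
circle(B,7.00) ∩ circle(D,4.00): a=6.0810, h=3.4673
  candidates: C₊=(8.7648,3.3172) cross=28.000; C₋=(9.2563,-3.5999) cross=-28.000
  mode - wants cross < 0 → take C=(9.2563,-3.5999) (cross=-28.000)
ex = (C−B)/|BC| = (0.9016,-0.4325); ey = (0.4325,0.9016)
P = B + -1.90·ex + 2.25·ey = (2.2049,2.2780)

2.20 2.28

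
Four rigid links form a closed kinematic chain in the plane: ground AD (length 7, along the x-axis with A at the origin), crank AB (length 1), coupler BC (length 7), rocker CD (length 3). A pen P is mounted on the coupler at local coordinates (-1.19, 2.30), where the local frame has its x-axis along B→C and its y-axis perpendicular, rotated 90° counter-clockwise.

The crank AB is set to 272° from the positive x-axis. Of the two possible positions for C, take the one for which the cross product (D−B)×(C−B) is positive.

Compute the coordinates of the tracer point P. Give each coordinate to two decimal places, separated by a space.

A=(0,0), D=(7.00,0)
B = A + 1.00·(cos272°, sin272°) = (0.0349, -0.9994)
|BD| = 7.0364
circle(B,7.00) ∩ circle(D,3.00): a=6.3606, h=2.9229
  candidates: C₊=(5.9158,2.7973) cross=20.567; C₋=(6.7461,-2.9892) cross=-20.567
  mode + wants cross > 0 → take C=(5.9158,2.7973) (cross=20.567)
ex = (C−B)/|BC| = (0.8401,0.5424); ey = (-0.5424,0.8401)
P = B + -1.19·ex + 2.30·ey = (-2.2123,0.2875)

-2.21 0.29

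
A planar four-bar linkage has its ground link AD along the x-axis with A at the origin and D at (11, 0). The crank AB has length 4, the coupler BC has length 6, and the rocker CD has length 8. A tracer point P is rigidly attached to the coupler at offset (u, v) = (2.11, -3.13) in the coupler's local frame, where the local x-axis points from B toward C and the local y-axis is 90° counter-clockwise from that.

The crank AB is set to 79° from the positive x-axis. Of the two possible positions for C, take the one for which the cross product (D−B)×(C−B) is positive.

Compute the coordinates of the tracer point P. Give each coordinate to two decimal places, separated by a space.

3.98 1.95

A=(0,0), D=(11.00,0)
B = A + 4.00·(cos79°, sin79°) = (0.7632, 3.9265)
|BD| = 10.9640
circle(B,6.00) ∩ circle(D,8.00): a=4.2051, h=4.2799
  candidates: C₊=(6.2221,6.4165) cross=46.924; C₋=(3.1567,-1.5754) cross=-46.924
  mode + wants cross > 0 → take C=(6.2221,6.4165) (cross=46.924)
ex = (C−B)/|BC| = (0.9098,0.4150); ey = (-0.4150,0.9098)
P = B + 2.11·ex + -3.13·ey = (3.9819,1.9544)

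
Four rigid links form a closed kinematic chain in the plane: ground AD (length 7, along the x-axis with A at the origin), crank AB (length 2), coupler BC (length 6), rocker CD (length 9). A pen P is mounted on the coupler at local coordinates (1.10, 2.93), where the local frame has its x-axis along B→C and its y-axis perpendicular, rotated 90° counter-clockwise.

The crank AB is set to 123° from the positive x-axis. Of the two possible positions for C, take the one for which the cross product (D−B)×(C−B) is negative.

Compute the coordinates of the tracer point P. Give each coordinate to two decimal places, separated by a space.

1.87 0.67

A=(0,0), D=(7.00,0)
B = A + 2.00·(cos123°, sin123°) = (-1.0893, 1.6773)
|BD| = 8.2613
circle(B,6.00) ∩ circle(D,9.00): a=1.4071, h=5.8327
  candidates: C₊=(1.4728,7.1028) cross=48.186; C₋=(-0.8957,-4.3195) cross=-48.186
  mode - wants cross < 0 → take C=(-0.8957,-4.3195) (cross=-48.186)
ex = (C−B)/|BC| = (0.0323,-0.9995); ey = (0.9995,0.0323)
P = B + 1.10·ex + 2.93·ey = (1.8747,0.6725)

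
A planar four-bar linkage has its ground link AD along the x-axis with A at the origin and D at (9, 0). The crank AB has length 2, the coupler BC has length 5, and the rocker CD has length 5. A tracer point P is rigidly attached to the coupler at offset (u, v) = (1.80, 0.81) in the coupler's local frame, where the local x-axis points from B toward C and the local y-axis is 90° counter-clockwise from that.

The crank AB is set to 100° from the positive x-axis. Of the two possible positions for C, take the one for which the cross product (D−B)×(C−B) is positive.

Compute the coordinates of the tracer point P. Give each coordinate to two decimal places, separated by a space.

A=(0,0), D=(9.00,0)
B = A + 2.00·(cos100°, sin100°) = (-0.3473, 1.9696)
|BD| = 9.5526
circle(B,5.00) ∩ circle(D,5.00): a=4.7763, h=1.4789
  candidates: C₊=(4.6313,2.4319) cross=14.127; C₋=(4.0214,-0.4623) cross=-14.127
  mode + wants cross > 0 → take C=(4.6313,2.4319) (cross=14.127)
ex = (C−B)/|BC| = (0.9957,0.0925); ey = (-0.0925,0.9957)
P = B + 1.80·ex + 0.81·ey = (1.3701,2.9426)

1.37 2.94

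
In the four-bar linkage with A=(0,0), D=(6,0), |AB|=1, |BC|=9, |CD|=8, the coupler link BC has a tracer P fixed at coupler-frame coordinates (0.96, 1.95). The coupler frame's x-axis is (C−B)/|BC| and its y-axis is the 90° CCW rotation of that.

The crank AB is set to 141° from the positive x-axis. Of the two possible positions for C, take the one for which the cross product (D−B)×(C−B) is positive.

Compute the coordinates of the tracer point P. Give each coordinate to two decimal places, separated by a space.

A=(0,0), D=(6.00,0)
B = A + 1.00·(cos141°, sin141°) = (-0.7771, 0.6293)
|BD| = 6.8063
circle(B,9.00) ∩ circle(D,8.00): a=4.6520, h=7.7045
  candidates: C₊=(4.5673,7.8707) cross=52.439; C₋=(3.1426,-7.4723) cross=-52.439
  mode + wants cross > 0 → take C=(4.5673,7.8707) (cross=52.439)
ex = (C−B)/|BC| = (0.5938,0.8046); ey = (-0.8046,0.5938)
P = B + 0.96·ex + 1.95·ey = (-1.7760,2.5597)

-1.78 2.56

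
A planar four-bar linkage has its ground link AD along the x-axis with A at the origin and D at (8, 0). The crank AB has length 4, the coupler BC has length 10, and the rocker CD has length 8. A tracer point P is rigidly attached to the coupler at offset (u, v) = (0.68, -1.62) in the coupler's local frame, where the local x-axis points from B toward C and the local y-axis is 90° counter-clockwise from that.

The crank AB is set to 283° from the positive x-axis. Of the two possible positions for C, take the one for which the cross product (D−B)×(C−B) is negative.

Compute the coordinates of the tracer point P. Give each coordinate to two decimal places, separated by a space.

0.91 -5.65

A=(0,0), D=(8.00,0)
B = A + 4.00·(cos283°, sin283°) = (0.8998, -3.8975)
|BD| = 8.0996
circle(B,10.00) ∩ circle(D,8.00): a=6.2721, h=7.7885
  candidates: C₊=(2.6503,5.9481) cross=63.083; C₋=(10.1458,-7.7068) cross=-63.083
  mode - wants cross < 0 → take C=(10.1458,-7.7068) (cross=-63.083)
ex = (C−B)/|BC| = (0.9246,-0.3809); ey = (0.3809,0.9246)
P = B + 0.68·ex + -1.62·ey = (0.9114,-5.6544)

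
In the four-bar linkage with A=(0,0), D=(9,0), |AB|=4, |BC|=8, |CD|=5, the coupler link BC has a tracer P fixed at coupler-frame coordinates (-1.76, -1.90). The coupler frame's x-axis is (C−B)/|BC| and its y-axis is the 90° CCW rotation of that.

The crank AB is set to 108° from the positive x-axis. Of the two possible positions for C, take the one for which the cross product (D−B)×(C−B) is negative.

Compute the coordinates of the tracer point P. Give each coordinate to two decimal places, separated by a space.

A=(0,0), D=(9.00,0)
B = A + 4.00·(cos108°, sin108°) = (-1.2361, 3.8042)
|BD| = 10.9201
circle(B,8.00) ∩ circle(D,5.00): a=7.2458, h=3.3910
  candidates: C₊=(6.7371,4.4586) cross=37.030; C₋=(4.3745,-1.8986) cross=-37.030
  mode - wants cross < 0 → take C=(4.3745,-1.8986) (cross=-37.030)
ex = (C−B)/|BC| = (0.7013,-0.7128); ey = (0.7128,0.7013)
P = B + -1.76·ex + -1.90·ey = (-3.8248,3.7263)

-3.82 3.73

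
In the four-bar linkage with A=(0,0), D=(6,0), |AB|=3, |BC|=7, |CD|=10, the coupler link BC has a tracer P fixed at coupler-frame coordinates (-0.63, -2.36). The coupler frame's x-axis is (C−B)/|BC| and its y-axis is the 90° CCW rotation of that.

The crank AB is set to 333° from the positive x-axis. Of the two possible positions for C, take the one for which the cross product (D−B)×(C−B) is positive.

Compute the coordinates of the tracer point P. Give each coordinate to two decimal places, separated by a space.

A=(0,0), D=(6.00,0)
B = A + 3.00·(cos333°, sin333°) = (2.6730, -1.3620)
|BD| = 3.5950
circle(B,7.00) ∩ circle(D,10.00): a=-5.2958, h=4.5776
  candidates: C₊=(-3.9622,0.8681) cross=16.456; C₋=(-0.4937,-7.6047) cross=-16.456
  mode + wants cross > 0 → take C=(-3.9622,0.8681) (cross=16.456)
ex = (C−B)/|BC| = (-0.9479,0.3186); ey = (-0.3186,-0.9479)
P = B + -0.63·ex + -2.36·ey = (4.0220,0.6744)

4.02 0.67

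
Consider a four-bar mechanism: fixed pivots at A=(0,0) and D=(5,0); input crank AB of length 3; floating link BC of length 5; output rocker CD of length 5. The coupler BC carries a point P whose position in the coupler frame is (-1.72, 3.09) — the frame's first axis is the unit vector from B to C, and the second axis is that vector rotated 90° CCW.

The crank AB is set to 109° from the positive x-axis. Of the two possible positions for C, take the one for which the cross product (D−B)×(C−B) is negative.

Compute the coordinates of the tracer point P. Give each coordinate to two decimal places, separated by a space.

1.52 5.34

A=(0,0), D=(5.00,0)
B = A + 3.00·(cos109°, sin109°) = (-0.9767, 2.8366)
|BD| = 6.6157
circle(B,5.00) ∩ circle(D,5.00): a=3.3078, h=3.7494
  candidates: C₊=(3.6193,4.8056) cross=24.805; C₋=(0.4040,-1.9690) cross=-24.805
  mode - wants cross < 0 → take C=(0.4040,-1.9690) (cross=-24.805)
ex = (C−B)/|BC| = (0.2761,-0.9611); ey = (0.9611,0.2761)
P = B + -1.72·ex + 3.09·ey = (1.5182,5.3430)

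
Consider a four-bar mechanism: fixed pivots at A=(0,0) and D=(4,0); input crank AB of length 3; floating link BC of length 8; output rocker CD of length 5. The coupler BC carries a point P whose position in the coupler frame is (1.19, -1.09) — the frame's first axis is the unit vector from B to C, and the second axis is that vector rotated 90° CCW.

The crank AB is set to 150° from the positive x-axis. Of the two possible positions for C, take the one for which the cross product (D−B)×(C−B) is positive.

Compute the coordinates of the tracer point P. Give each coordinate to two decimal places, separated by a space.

-1.05 1.03

A=(0,0), D=(4.00,0)
B = A + 3.00·(cos150°, sin150°) = (-2.5981, 1.5000)
|BD| = 6.7664
circle(B,8.00) ∩ circle(D,5.00): a=6.2651, h=4.9748
  candidates: C₊=(4.6140,4.9622) cross=33.662; C₋=(2.4083,-4.7399) cross=-33.662
  mode + wants cross > 0 → take C=(4.6140,4.9622) (cross=33.662)
ex = (C−B)/|BC| = (0.9015,0.4328); ey = (-0.4328,0.9015)
P = B + 1.19·ex + -1.09·ey = (-1.0536,1.0324)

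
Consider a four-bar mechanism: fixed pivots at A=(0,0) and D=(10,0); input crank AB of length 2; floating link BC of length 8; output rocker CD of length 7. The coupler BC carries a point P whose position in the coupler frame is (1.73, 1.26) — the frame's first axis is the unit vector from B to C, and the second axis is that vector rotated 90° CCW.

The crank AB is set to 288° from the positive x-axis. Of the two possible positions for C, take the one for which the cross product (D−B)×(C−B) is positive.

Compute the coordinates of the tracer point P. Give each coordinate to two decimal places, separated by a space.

0.49 0.23

A=(0,0), D=(10.00,0)
B = A + 2.00·(cos288°, sin288°) = (0.6180, -1.9021)
|BD| = 9.5728
circle(B,8.00) ∩ circle(D,7.00): a=5.5699, h=5.7425
  candidates: C₊=(4.9358,4.8326) cross=54.972; C₋=(7.2179,-6.4234) cross=-54.972
  mode + wants cross > 0 → take C=(4.9358,4.8326) (cross=54.972)
ex = (C−B)/|BC| = (0.5397,0.8418); ey = (-0.8418,0.5397)
P = B + 1.73·ex + 1.26·ey = (0.4910,0.2343)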